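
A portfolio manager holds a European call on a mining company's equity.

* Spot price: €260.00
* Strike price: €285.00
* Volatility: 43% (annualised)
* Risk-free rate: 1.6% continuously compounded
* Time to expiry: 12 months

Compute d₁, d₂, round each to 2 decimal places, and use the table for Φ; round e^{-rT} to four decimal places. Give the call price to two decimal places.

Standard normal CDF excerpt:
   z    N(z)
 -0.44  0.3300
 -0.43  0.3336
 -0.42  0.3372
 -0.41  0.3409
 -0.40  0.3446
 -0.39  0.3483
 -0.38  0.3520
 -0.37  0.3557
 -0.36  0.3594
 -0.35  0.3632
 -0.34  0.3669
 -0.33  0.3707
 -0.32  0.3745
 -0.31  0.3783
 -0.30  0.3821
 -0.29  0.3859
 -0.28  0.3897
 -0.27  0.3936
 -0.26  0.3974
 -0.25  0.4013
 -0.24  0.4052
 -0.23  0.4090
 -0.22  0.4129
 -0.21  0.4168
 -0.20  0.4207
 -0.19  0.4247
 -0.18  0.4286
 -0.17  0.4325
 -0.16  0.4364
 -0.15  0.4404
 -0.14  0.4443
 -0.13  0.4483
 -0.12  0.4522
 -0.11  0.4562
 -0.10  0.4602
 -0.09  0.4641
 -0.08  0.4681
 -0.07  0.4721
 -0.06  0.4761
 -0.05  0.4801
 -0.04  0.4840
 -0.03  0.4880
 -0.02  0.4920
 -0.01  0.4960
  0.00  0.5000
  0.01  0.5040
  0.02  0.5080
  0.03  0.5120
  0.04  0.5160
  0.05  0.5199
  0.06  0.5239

σ√T = 0.43·√1 = 0.4300
d₁ = [ln(260/285) + (0.016 + 0.43²/2)·1] / 0.4300 = [-0.0918 + 0.1084] / 0.4300 = 0.0387 → 0.04
d₂ = d₁ − σ√T = 0.0387 − 0.4300 = -0.3913 → -0.39
e^(−rT) = e^(−0.016·1) = 0.9841
N(d₁) = N(0.04) = 0.5160;  N(d₂) = N(-0.39) = 0.3483
C = 260·0.5160 − 285·0.9841·0.3483 = 134.1600 − 97.6872 = 36.4728

€36.47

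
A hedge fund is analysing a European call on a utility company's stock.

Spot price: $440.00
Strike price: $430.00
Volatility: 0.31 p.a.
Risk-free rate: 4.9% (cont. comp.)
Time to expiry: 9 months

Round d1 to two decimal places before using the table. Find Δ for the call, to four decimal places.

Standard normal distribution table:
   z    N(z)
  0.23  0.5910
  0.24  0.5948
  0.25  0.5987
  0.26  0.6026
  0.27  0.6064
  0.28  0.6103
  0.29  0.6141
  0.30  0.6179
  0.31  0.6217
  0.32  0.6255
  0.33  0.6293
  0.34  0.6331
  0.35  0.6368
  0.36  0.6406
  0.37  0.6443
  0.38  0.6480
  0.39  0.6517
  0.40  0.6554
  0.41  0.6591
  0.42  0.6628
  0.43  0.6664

0.6406

T = 0.75;  σ√T = 0.2685
ln(S/K) + (r + σ²/2)T = ln(440/430) + (0.049 + 0.31²/2)·0.75 = 0.0230 + 0.0728 = 0.0958
d₁ = 0.0958 / 0.2685 = 0.3568 → 0.36
N(d₁) = N(0.36) = 0.6406
Δ_call = N(d₁) = 0.6406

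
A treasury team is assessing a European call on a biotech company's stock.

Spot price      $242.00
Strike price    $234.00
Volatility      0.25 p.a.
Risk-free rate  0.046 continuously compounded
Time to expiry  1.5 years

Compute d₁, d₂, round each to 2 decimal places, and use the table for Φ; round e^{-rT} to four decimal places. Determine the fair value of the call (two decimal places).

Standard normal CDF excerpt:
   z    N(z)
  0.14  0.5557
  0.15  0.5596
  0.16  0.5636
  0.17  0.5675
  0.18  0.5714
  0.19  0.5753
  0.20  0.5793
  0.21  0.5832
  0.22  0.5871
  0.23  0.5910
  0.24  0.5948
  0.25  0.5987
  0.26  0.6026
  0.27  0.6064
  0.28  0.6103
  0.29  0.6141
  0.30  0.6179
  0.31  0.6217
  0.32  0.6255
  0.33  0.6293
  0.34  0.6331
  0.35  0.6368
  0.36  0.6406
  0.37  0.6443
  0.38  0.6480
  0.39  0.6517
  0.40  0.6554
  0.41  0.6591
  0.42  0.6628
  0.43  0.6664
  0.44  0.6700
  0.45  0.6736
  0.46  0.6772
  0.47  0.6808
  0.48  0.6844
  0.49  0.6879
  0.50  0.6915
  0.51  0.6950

$41.68

σ√T = 0.25·√1.5 = 0.3062
d₁ = [ln(242/234) + (0.046 + ½·0.25²)·1.5] / (σ√T) = (0.0336 + 0.1159) / 0.3062 = 0.4882 which rounds to 0.49
d₂ = 0.4882 − 0.3062 = 0.1821 which rounds to 0.18
e^(−rT) = e^(−0.046·1.5) = 0.9333
C = 242·N(0.49) − 234·0.9333·N(0.18) = 242·0.6879 − 234·0.9333·0.5714 = 166.4718 − 124.7893 = 41.6825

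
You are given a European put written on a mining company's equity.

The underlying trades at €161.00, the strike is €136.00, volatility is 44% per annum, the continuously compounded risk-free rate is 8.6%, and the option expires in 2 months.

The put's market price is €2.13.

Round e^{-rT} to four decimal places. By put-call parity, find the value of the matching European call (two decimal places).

€29.06

exp(−rT) = exp(−0.086·0.1667) = 0.9858
Put-call parity: C − P = S − K·e^(−rT) = 161 − 136·0.9858 = 161 − 134.0688 = 26.9312
C = P + (C − P) = 2.13 + (26.9312) = 29.0612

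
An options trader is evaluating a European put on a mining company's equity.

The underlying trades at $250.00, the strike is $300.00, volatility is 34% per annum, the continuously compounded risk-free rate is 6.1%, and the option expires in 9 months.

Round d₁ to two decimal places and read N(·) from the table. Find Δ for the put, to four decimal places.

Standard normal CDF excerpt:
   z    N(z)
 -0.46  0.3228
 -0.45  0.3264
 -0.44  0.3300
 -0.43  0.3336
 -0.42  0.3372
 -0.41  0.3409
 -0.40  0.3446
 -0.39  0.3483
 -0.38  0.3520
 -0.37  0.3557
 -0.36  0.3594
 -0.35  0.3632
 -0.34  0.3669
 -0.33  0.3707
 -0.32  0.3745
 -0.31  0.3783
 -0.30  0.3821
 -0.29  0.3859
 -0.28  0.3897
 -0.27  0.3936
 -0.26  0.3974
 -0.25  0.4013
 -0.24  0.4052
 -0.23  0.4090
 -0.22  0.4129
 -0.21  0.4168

-0.6255

σ√T = 0.34·√0.75 = 0.2944
d₁ = [ln(250/300) + (0.061 + 0.34²/2)·0.75] / 0.2944 = [-0.1823 + 0.0891] / 0.2944 = -0.3166 which rounds to -0.32
N(d₁) = N(-0.32) = 0.3745
Δ_put = N(d₁) − 1 = 0.3745 − 1 = -0.6255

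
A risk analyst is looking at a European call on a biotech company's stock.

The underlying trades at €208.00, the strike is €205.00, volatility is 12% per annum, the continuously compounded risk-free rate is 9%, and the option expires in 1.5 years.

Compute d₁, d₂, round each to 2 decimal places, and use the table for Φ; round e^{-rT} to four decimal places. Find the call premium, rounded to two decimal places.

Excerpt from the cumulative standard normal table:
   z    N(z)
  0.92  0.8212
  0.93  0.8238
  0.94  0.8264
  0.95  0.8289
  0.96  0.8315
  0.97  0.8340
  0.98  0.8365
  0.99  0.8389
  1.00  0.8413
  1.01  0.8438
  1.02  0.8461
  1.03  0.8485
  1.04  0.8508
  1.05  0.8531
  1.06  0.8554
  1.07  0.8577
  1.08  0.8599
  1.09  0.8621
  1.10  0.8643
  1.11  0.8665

σ√T = 0.12·√1.5 = 0.1470
d₁ = [ln(208/205) + (0.09 + 0.12²/2)·1.5] / 0.1470 = [0.0145 + 0.1458] / 0.1470 = 1.0909 ≈ 1.09
d₂ = d₁ − σ√T = 1.0909 − 0.1470 = 0.9439 ≈ 0.94
e^(−rT) = e^(−0.09·1.5) = 0.8737
N(d₁) = N(1.09) = 0.8621;  N(d₂) = N(0.94) = 0.8264
C = 208·0.8621 − 205·0.8737·0.8264 = 179.3168 − 148.0153 = 31.3015

€31.30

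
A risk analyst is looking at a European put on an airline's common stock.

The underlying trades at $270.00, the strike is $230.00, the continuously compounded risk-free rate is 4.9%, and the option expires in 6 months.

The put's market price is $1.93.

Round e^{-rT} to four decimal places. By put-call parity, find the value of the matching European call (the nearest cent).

exp(−rT) = exp(−0.049·0.5) = 0.9758
Put-call parity: C − P = S − K·e^(−rT) = 270 − 230·0.9758 = 270 − 224.4340 = 45.5660
C = P + (C − P) = 1.93 + (45.5660) = 47.4960

$47.50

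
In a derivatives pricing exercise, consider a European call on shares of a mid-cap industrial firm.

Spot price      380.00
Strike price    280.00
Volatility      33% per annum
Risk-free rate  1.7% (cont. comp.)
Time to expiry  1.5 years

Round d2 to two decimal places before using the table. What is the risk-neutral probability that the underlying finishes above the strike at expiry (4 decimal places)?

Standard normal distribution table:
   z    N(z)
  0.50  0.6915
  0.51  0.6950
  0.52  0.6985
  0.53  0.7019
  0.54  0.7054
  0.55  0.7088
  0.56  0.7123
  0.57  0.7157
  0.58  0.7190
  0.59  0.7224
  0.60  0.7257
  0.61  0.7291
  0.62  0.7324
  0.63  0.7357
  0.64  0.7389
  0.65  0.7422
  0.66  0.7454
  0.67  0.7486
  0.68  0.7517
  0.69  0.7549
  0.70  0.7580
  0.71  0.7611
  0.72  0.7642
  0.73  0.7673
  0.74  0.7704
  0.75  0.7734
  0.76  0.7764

σ√T = 0.33 × 1.2247 = 0.4042
d₁ = [ln(380/280) + (0.017 + 0.33²/2)·1.5] / 0.4042 = [0.3054 + 0.1072] / 0.4042 = 1.0208 which rounds to 1.02
d₂ = d₁ − σ√T = 1.0208 − 0.4042 = 0.6166 which rounds to 0.62
Pr(exercise) under Q = N(d₂) = 0.7324

0.7324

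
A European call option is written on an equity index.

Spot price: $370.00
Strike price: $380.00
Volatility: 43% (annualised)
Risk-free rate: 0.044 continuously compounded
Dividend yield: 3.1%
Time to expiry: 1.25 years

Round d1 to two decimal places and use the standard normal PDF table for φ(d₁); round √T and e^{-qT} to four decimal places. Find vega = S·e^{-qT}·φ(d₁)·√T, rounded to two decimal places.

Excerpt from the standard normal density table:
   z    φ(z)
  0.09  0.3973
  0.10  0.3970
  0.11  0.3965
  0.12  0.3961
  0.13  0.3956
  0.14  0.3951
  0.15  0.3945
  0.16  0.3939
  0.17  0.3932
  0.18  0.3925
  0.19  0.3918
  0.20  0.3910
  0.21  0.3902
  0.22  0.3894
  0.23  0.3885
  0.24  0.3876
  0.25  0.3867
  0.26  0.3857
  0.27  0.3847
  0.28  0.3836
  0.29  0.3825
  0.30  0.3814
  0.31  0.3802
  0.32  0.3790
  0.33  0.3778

154.96

σ√T = 0.43 × 1.1180 = 0.4808
d₁ = [ln(370/380) + (0.044 − 0.031 + ½·0.43²)·1.25] / (σ√T) = (-0.0267 + 0.1318) / 0.4808 = 0.2187 → 0.22
√T = √1.25 = 1.1180
φ(d₁) = φ(0.22) = 0.3894
exp(−qT) = exp(−0.031·1.25) = 0.9620
vega = S·exp(−qT)·φ(d₁)·√T = 370·0.9620·0.3894·1.1180 = 154.9582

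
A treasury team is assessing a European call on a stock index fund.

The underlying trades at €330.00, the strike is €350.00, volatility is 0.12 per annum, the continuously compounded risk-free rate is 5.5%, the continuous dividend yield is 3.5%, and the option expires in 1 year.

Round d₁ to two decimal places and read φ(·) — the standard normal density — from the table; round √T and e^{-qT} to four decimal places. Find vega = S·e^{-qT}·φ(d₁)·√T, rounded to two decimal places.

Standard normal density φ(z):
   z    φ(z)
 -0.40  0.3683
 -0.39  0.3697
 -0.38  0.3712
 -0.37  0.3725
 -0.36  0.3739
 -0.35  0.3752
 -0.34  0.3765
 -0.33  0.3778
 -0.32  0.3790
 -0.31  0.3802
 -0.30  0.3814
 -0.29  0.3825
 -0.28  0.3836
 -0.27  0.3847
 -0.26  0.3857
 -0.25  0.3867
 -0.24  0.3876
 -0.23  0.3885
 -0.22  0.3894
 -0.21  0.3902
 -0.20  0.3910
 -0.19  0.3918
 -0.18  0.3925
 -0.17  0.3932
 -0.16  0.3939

T = 1;  σ√T = 0.1200
d₁ = [ln(330/350) + (0.055 − 0.035 + 0.12²/2)·1] / 0.1200 = [-0.0588 + 0.0272] / 0.1200 = -0.2637 → -0.26
√T = √1 = 1.0000
φ(d₁) = φ(-0.26) = 0.3857
e^(−qT) = e^(−0.035·1) = 0.9656
vega = S·e^(−qT)·φ(d₁)·√T = 330·0.9656·0.3857·1.0000 = 122.9025

122.90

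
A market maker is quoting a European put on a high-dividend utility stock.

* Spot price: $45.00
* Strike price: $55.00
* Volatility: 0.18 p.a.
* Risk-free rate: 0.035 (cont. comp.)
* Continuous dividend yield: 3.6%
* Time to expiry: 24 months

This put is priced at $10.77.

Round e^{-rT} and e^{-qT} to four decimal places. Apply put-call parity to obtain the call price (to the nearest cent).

$1.36

e^(−qT) = e^(−0.036·2) = 0.9305;  e^(−rT) = e^(−0.035·2) = 0.9324
Put-call parity: C − P = S·e^(−qT) − K·e^(−rT) = 45·0.9305 − 55·0.9324 = 41.8725 − 51.2820 = -9.4095
C = P + (C − P) = 10.77 + (-9.4095) = 1.3605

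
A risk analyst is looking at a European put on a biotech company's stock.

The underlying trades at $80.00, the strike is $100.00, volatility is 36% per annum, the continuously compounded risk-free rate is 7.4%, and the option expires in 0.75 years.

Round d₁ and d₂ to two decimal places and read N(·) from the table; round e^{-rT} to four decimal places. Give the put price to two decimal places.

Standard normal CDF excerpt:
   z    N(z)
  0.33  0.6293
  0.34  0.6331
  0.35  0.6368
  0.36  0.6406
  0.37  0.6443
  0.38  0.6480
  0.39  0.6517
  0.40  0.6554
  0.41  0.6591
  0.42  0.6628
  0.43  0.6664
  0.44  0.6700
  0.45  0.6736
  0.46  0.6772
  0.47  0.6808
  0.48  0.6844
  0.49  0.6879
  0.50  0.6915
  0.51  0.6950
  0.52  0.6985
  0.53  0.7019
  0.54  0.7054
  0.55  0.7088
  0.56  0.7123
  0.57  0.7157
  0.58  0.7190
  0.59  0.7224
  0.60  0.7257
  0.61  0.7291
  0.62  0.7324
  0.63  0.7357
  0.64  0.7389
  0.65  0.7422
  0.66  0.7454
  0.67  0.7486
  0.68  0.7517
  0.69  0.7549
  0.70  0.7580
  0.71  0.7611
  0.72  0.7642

σ√T = 0.36 × 0.8660 = 0.3118
d₁ = [ln(80/100) + (0.074 + 0.36²/2)·0.75] / 0.3118 = [-0.2231 + 0.1041] / 0.3118 = -0.3818 → -0.38
d₂ = d₁ − σ√T = -0.3818 − 0.3118 = -0.6936 → -0.69
e^(−rT) = e^(−0.074·0.75) = 0.9460
N(−d₂) = N(0.69) = 0.7549;  N(−d₁) = N(0.38) = 0.6480
P = 100·0.9460·0.7549 − 80·0.6480 = 71.4135 − 51.8400 = 19.5735

$19.57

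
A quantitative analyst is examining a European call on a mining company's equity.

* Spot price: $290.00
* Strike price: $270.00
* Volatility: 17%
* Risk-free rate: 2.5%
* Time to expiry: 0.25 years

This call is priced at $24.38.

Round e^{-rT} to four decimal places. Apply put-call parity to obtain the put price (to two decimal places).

exp(−rT) = exp(−0.025·0.25) = 0.9938
Put-call parity: C − P = S − K·e^(−rT) = 290 − 270·0.9938 = 290 − 268.3260 = 21.6740
P = C − (C − P) = 24.38 − (21.6740) = 2.7060

$2.71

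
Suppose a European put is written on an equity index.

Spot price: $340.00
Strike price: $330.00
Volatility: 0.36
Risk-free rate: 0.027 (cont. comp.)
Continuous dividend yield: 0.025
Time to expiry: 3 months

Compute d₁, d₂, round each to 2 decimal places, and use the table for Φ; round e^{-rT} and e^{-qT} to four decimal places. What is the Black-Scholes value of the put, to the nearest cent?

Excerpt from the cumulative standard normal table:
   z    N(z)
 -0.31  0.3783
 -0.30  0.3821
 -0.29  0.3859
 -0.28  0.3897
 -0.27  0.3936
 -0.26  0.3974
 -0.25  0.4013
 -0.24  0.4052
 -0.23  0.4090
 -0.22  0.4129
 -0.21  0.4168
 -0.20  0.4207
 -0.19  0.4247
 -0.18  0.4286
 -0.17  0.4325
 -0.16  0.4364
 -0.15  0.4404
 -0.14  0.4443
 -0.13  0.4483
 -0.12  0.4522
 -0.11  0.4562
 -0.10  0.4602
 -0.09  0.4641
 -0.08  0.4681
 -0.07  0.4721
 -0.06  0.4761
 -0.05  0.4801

T = 0.25;  σ√T = 0.1800
ln(S/K) + (r − q + σ²/2)T = ln(340/330) + (0.027 − 0.025 + 0.36²/2)·0.25 = 0.0299 + 0.0167 = 0.0466
d₁ = 0.0466 / 0.1800 = 0.2586 which rounds to 0.26
d₂ = d₁ − σ√T = 0.2586 − 0.1800 = 0.0786 which rounds to 0.08
exp(−qT) = exp(−0.025·0.25) = 0.9938;  exp(−rT) = exp(−0.027·0.25) = 0.9933
P = 330·0.9933·N(-0.08) − 340·0.9938·N(-0.26) = 330·0.9933·0.4681 − 340·0.9938·0.3974 = 153.4380 − 134.2783 = 19.1598

$19.16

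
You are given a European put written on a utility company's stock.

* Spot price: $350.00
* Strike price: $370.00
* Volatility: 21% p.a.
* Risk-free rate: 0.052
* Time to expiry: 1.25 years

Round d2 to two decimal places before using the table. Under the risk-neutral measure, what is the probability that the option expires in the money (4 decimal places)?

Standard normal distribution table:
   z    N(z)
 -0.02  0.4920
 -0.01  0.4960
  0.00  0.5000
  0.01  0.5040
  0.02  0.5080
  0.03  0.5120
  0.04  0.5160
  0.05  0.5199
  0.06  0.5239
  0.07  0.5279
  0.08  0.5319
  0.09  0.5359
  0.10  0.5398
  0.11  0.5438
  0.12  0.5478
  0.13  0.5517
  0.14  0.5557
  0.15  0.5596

0.5319

σ√T = 0.21·√1.25 = 0.2348
d₁ = [ln(350/370) + (0.052 + ½·0.21²)·1.25] / (σ√T) = (-0.0556 + 0.0926) / 0.2348 = 0.1576 → 0.16
d₂ = 0.1576 − 0.2348 = -0.0772 → -0.08
Risk-neutral Pr[S_T < K] = N(−d₂) = N(0.08) = 0.5319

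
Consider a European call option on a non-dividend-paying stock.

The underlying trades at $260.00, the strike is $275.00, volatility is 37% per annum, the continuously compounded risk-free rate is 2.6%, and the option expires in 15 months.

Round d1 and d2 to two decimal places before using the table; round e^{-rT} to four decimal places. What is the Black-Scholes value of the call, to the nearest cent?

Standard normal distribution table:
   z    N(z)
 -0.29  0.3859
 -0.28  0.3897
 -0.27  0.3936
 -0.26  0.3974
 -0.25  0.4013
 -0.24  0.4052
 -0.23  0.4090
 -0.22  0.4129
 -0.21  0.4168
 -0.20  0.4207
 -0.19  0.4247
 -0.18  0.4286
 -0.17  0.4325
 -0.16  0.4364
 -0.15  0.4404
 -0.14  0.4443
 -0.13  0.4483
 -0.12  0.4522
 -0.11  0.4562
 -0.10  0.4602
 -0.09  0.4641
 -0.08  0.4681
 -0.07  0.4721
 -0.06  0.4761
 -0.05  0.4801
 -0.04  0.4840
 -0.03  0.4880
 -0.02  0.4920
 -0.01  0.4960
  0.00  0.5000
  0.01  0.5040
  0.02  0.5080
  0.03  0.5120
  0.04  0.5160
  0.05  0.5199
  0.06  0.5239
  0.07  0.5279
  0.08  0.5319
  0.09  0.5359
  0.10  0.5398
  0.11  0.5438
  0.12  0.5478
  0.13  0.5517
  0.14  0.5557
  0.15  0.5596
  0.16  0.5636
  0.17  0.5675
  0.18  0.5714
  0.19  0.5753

$39.71

σ√T = 0.37·√1.25 = 0.4137
d₁ = [ln(260/275) + (0.026 + 0.37²/2)·1.25] / 0.4137 = [-0.0561 + 0.1181] / 0.4137 = 0.1498 → 0.15
d₂ = d₁ − σ√T = 0.1498 − 0.4137 = -0.2639 → -0.26
e^(−rT) = e^(−0.026·1.25) = 0.9680
C = 260·N(0.15) − 275·0.9680·N(-0.26) = 260·0.5596 − 275·0.9680·0.3974 = 145.4960 − 105.7879 = 39.7081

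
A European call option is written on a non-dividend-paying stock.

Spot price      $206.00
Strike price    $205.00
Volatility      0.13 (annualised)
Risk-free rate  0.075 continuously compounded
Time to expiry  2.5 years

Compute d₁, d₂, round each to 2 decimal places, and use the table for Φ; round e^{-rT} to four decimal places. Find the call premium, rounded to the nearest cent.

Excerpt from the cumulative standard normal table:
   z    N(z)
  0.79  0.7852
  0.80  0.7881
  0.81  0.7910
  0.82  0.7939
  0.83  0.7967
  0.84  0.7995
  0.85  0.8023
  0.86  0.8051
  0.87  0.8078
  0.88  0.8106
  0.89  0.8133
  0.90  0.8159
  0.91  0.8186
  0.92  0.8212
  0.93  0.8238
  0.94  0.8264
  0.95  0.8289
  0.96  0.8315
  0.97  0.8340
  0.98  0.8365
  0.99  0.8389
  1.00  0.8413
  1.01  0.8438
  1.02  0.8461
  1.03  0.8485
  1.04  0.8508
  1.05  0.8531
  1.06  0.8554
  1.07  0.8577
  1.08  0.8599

$39.87

σ√T = 0.13 × 1.5811 = 0.2055
d₁ = [ln(206/205) + (0.075 + 0.13²/2)·2.5] / 0.2055 = [0.0049 + 0.2086] / 0.2055 = 1.0386 ⇒ 1.04
d₂ = d₁ − σ√T = 1.0386 − 0.2055 = 0.8331 ⇒ 0.83
exp(−rT) = exp(−0.075·2.5) = 0.8290
C = 206·N(1.04) − 205·0.8290·N(0.83) = 206·0.8508 − 205·0.8290·0.7967 = 175.2648 − 135.3952 = 39.8696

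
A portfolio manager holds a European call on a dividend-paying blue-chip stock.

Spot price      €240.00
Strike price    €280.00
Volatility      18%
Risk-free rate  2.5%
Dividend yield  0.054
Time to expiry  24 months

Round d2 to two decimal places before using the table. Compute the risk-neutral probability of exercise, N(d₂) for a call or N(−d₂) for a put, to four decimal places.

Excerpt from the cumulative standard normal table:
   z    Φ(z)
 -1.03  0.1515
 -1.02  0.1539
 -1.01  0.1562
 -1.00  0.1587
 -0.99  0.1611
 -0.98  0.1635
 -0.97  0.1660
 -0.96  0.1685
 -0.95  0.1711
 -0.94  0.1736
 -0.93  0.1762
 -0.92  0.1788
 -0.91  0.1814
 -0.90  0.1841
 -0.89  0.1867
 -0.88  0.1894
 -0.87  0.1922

σ√T = 0.18 × 1.4142 = 0.2546
ln(S/K) + (r − q + σ²/2)T = ln(240/280) + (0.025 − 0.054 + 0.18²/2)·2 = -0.1542 − 0.0256 = -0.1798
d₁ = -0.1798 / 0.2546 = -0.7061 which rounds to -0.71
d₂ = d₁ − σ√T = -0.7061 − 0.2546 = -0.9607 which rounds to -0.96
Risk-neutral Pr[S_T > K] = N(d₂) = N(-0.96) = 0.1685

0.1685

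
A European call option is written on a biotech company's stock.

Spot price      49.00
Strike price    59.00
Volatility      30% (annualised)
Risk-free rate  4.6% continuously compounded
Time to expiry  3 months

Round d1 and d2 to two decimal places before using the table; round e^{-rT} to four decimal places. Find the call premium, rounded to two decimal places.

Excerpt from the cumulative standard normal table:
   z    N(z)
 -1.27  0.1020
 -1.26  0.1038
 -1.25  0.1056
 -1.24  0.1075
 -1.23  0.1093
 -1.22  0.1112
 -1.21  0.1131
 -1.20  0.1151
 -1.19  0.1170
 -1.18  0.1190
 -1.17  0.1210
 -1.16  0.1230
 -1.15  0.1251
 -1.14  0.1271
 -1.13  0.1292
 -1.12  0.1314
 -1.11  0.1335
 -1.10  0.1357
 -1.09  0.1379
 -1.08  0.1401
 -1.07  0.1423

0.49

σ√T = 0.3 × 0.5000 = 0.1500
d₁ = [ln(49/59) + (0.046 + ½·0.3²)·0.25] / (σ√T) = (-0.1857 + 0.0227) / 0.1500 = -1.0864 which rounds to -1.09
d₂ = -1.0864 − 0.1500 = -1.2364 which rounds to -1.24
e^(−rT) = e^(−0.046·0.25) = 0.9886
N(d₁) = N(-1.09) = 0.1379;  N(d₂) = N(-1.24) = 0.1075
C = 49·0.1379 − 59·0.9886·0.1075 = 6.7571 − 6.2702 = 0.4869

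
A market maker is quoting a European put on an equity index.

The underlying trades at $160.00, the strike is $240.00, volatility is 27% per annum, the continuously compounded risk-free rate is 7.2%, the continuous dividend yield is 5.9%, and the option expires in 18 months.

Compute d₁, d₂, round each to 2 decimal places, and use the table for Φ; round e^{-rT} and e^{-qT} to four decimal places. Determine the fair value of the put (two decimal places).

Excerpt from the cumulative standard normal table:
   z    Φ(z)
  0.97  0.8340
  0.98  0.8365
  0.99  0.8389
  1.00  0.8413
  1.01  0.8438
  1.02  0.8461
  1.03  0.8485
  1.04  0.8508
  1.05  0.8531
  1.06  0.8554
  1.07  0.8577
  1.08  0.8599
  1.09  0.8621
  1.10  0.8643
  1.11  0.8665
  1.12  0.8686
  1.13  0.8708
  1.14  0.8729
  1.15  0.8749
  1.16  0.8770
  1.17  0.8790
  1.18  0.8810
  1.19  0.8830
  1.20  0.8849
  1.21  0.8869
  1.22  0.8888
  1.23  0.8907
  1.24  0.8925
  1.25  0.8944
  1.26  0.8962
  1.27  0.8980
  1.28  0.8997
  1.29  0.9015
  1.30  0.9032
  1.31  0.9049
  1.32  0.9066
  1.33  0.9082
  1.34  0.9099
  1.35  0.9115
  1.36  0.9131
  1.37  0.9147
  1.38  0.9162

$72.44

T = 1.5;  σ√T = 0.3307
d₁ = [ln(160/240) + (0.072 − 0.059 + 0.27²/2)·1.5] / 0.3307 = [-0.4055 + 0.0742] / 0.3307 = -1.0018 ≈ -1.00
d₂ = d₁ − σ√T = -1.0018 − 0.3307 = -1.3325 ≈ -1.33
e^(−qT) = e^(−0.059·1.5) = 0.9153;  e^(−rT) = e^(−0.072·1.5) = 0.8976
N(−d₂) = N(1.33) = 0.9082;  N(−d₁) = N(1.00) = 0.8413
P = 240·0.8976·0.9082 − 160·0.9153·0.8413 = 195.6481 − 123.2067 = 72.4414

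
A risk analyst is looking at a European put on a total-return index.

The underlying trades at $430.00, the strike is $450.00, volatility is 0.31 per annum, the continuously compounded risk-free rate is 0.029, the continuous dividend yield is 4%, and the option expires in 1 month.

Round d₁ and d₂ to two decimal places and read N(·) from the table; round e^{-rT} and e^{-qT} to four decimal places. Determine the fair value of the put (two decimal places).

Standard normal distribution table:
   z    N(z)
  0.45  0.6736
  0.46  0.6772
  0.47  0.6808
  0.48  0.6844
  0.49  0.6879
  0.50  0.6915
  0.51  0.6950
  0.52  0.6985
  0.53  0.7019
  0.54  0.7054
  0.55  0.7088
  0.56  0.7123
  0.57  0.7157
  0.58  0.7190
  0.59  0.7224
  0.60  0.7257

σ√T = 0.31 × 0.2887 = 0.0895
d₁ = [ln(430/450) + (0.029 − 0.04 + ½·0.31²)·0.08333] / (σ√T) = (-0.0455 + 0.0031) / 0.0895 = -0.4735 ⇒ -0.47
d₂ = -0.4735 − 0.0895 = -0.5630 ⇒ -0.56
e^(−qT) = e^(−0.04·0.08333) = 0.9967;  e^(−rT) = e^(−0.029·0.08333) = 0.9976
P = 450·0.9976·N(0.56) − 430·0.9967·N(0.47) = 450·0.9976·0.7123 − 430·0.9967·0.6808 = 319.7657 − 291.7779 = 27.9878

$27.99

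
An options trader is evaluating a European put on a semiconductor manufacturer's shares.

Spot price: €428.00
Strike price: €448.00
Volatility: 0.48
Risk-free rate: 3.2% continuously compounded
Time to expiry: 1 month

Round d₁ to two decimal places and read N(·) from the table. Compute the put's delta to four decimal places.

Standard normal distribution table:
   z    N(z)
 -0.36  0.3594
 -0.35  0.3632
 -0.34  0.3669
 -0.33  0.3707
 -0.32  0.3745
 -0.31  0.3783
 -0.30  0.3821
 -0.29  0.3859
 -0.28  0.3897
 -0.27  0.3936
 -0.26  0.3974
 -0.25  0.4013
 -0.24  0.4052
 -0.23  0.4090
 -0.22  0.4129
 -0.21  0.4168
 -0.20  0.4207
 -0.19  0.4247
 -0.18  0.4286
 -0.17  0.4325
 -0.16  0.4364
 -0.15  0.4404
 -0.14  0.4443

σ√T = 0.48·√0.08333 = 0.1386
d₁ = [ln(428/448) + (0.032 + 0.48²/2)·0.08333] / 0.1386 = [-0.0457 + 0.0123] / 0.1386 = -0.2411 ≈ -0.24
N(d₁) = N(-0.24) = 0.4052
Δ_put = N(d₁) − 1 = 0.4052 − 1 = -0.5948

-0.5948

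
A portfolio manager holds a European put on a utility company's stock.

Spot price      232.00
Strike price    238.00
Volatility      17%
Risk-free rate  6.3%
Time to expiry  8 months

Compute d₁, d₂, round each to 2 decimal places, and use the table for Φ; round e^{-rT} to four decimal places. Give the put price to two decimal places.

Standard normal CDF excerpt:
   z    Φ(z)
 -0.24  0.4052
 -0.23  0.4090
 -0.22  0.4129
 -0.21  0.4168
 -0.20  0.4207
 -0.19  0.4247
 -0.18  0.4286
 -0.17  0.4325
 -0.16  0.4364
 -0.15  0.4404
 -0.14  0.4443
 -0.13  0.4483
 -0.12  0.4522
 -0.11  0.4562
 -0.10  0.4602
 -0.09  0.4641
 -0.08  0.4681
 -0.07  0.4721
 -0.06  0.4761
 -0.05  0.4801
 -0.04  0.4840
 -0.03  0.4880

11.04

σ√T = 0.17·√0.6667 = 0.1388
d₁ = [ln(232/238) + (0.063 + ½·0.17²)·0.6667] / (σ√T) = (-0.0255 + 0.0516) / 0.1388 = 0.1880 which rounds to 0.19
d₂ = 0.1880 − 0.1388 = 0.0492 which rounds to 0.05
exp(−rT) = exp(−0.063·0.6667) = 0.9589
N(−d₂) = N(-0.05) = 0.4801;  N(−d₁) = N(-0.19) = 0.4247
P = 238·0.9589·0.4801 − 232·0.4247 = 109.5676 − 98.5304 = 11.0372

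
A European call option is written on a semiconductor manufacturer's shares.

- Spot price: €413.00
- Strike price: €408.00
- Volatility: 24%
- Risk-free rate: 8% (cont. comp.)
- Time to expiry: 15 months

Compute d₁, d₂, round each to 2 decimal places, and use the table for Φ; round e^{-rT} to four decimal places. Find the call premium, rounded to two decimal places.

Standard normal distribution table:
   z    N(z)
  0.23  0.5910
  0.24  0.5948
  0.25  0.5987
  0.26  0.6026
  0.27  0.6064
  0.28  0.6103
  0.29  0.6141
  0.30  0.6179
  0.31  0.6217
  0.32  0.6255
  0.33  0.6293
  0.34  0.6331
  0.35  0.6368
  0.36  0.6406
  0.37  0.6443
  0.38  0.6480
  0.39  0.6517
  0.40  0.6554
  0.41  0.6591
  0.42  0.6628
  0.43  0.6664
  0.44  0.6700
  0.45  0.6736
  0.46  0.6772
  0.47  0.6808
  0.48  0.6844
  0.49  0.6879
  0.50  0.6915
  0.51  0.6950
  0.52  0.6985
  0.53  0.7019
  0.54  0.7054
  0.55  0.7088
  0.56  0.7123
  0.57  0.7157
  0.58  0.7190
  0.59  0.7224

σ√T = 0.24·√1.25 = 0.2683
d₁ = [ln(413/408) + (0.08 + 0.24²/2)·1.25] / 0.2683 = [0.0122 + 0.1360] / 0.2683 = 0.5522 ⇒ 0.55
d₂ = d₁ − σ√T = 0.5522 − 0.2683 = 0.2839 ⇒ 0.28
e^(−rT) = e^(−0.08·1.25) = 0.9048
C = 413·N(0.55) − 408·0.9048·N(0.28) = 413·0.7088 − 408·0.9048·0.6103 = 292.7344 − 225.2974 = 67.4370

€67.44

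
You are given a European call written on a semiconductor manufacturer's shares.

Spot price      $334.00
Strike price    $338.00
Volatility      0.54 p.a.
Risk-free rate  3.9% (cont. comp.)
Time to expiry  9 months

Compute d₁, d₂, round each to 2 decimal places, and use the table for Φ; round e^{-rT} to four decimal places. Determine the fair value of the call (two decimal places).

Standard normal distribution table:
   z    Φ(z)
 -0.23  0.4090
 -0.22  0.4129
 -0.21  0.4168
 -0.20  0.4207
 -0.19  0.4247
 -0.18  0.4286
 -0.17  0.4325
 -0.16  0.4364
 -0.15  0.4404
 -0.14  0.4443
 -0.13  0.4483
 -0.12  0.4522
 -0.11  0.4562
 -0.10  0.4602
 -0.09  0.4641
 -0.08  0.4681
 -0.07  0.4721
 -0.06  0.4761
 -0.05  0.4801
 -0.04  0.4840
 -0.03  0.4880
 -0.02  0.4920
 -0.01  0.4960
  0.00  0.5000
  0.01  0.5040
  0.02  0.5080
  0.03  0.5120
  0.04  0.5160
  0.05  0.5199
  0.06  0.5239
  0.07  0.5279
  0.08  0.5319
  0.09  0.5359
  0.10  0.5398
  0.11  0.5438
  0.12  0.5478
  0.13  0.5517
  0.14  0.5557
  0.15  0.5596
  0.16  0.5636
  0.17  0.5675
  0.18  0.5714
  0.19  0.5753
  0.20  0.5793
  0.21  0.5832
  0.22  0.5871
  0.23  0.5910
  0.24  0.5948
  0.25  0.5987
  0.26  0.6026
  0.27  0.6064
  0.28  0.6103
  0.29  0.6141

$64.44

σ√T = 0.54 × 0.8660 = 0.4677
d₁ = [ln(334/338) + (0.039 + ½·0.54²)·0.75] / (σ√T) = (-0.0119 + 0.1386) / 0.4677 = 0.2709 which rounds to 0.27
d₂ = 0.2709 − 0.4677 = -0.1967 which rounds to -0.20
e^(−rT) = e^(−0.039·0.75) = 0.9712
C = 334·N(0.27) − 338·0.9712·N(-0.20) = 334·0.6064 − 338·0.9712·0.4207 = 202.5376 − 138.1013 = 64.4363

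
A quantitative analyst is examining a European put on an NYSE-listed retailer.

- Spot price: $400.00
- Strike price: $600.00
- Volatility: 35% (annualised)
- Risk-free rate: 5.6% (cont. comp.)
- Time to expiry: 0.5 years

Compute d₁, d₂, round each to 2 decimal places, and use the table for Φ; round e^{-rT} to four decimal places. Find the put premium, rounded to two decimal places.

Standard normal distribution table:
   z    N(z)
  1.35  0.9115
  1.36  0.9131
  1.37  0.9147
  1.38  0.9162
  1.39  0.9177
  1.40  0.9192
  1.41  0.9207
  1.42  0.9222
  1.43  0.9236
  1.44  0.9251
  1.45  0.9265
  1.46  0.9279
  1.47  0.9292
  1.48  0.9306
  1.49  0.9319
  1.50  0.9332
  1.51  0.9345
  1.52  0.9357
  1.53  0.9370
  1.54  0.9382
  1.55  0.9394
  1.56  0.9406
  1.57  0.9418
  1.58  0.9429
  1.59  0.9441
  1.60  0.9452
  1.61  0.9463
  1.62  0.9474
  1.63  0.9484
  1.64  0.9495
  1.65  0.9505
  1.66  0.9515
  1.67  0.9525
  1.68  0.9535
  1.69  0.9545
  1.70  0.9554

σ√T = 0.35 × 0.7071 = 0.2475
ln(S/K) + (r + σ²/2)T = ln(400/600) + (0.056 + 0.35²/2)·0.5 = -0.4055 + 0.0586 = -0.3468
d₁ = -0.3468 / 0.2475 = -1.4014 → -1.40
d₂ = d₁ − σ√T = -1.4014 − 0.2475 = -1.6489 → -1.65
e^(−rT) = e^(−0.056·0.5) = 0.9724
N(−d₂) = N(1.65) = 0.9505;  N(−d₁) = N(1.40) = 0.9192
P = 600·0.9724·0.9505 − 400·0.9192 = 554.5597 − 367.6800 = 186.8797

$186.88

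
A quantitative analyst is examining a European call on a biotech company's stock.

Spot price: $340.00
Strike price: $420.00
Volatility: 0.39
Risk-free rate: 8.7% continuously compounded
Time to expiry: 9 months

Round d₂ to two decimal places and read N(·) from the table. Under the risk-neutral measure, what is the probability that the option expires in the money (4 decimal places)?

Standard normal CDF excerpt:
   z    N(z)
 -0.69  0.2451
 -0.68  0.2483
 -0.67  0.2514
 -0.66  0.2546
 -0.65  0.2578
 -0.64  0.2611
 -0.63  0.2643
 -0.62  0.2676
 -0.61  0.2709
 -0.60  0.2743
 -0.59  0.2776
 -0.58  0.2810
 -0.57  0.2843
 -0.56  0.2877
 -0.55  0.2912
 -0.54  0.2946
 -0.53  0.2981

0.2743

T = 0.75;  σ√T = 0.3377
ln(S/K) + (r + σ²/2)T = ln(340/420) + (0.087 + 0.39²/2)·0.75 = -0.2113 + 0.1223 = -0.0890
d₁ = -0.0890 / 0.3377 = -0.2636 which rounds to -0.26
d₂ = d₁ − σ√T = -0.2636 − 0.3377 = -0.6013 which rounds to -0.60
Risk-neutral Pr[S_T > K] = N(d₂) = N(-0.60) = 0.2743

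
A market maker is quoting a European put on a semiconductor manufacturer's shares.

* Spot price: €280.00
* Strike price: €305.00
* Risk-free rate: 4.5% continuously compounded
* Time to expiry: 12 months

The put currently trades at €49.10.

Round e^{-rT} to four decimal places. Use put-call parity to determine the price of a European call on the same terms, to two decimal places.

€37.52

e^(−rT) = e^(−0.045·1) = 0.9560
Put-call parity: C − P = S − K·e^(−rT) = 280 − 305·0.9560 = 280 − 291.5800 = -11.5800
C = P + (C − P) = 49.10 + (-11.5800) = 37.5200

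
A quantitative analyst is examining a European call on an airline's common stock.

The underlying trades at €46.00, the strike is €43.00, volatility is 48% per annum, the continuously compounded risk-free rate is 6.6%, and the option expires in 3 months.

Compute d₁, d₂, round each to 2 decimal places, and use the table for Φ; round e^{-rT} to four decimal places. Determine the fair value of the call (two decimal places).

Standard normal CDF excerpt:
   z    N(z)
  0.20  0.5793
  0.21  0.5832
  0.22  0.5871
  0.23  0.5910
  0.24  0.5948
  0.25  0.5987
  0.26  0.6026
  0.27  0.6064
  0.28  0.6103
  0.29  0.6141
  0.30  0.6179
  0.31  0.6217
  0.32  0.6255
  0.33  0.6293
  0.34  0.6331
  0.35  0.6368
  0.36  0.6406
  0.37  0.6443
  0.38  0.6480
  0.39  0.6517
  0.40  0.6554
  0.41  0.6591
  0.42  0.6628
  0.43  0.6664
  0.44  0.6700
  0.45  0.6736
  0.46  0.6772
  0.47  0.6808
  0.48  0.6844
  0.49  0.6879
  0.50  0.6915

σ√T = 0.48 × 0.5000 = 0.2400
d₁ = [ln(46/43) + (0.066 + ½·0.48²)·0.25] / (σ√T) = (0.0674 + 0.0453) / 0.2400 = 0.4698 ⇒ 0.47
d₂ = 0.4698 − 0.2400 = 0.2298 ⇒ 0.23
exp(−rT) = exp(−0.066·0.25) = 0.9836
N(d₁) = N(0.47) = 0.6808;  N(d₂) = N(0.23) = 0.5910
C = 46·0.6808 − 43·0.9836·0.5910 = 31.3168 − 24.9962 = 6.3206

€6.32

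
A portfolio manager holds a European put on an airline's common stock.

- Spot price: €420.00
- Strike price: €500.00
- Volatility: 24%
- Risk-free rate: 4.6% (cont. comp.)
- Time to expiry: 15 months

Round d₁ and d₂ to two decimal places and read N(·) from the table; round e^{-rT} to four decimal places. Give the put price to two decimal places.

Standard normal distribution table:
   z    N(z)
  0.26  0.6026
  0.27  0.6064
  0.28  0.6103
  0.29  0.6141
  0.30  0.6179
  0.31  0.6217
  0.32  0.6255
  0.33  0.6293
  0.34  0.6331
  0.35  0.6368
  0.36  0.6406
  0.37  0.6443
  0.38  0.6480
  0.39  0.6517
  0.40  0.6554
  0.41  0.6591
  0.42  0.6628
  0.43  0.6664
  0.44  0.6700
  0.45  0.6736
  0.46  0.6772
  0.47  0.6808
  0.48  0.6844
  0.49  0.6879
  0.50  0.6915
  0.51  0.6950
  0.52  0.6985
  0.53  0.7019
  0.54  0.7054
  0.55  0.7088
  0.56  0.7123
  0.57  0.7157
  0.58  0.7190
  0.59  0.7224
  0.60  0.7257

€78.33

σ√T = 0.24·√1.25 = 0.2683
d₁ = [ln(420/500) + (0.046 + ½·0.24²)·1.25] / (σ√T) = (-0.1744 + 0.0935) / 0.2683 = -0.3013 which rounds to -0.30
d₂ = -0.3013 − 0.2683 = -0.5697 which rounds to -0.57
e^(−rT) = e^(−0.046·1.25) = 0.9441
N(−d₂) = N(0.57) = 0.7157;  N(−d₁) = N(0.30) = 0.6179
P = 500·0.9441·0.7157 − 420·0.6179 = 337.8462 − 259.5180 = 78.3282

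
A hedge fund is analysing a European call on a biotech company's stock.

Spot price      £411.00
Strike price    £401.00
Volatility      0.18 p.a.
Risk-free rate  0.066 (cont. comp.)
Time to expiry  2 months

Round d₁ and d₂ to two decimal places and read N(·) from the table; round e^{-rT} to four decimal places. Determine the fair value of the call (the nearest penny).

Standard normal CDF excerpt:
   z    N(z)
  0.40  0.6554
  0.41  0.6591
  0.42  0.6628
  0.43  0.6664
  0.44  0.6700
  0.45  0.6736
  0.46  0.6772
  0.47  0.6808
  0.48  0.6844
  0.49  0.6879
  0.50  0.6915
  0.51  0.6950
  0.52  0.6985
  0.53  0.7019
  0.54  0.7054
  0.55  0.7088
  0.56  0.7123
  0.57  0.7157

σ√T = 0.18·√0.1667 = 0.0735
d₁ = [ln(411/401) + (0.066 + 0.18²/2)·0.1667] / 0.0735 = [0.0246 + 0.0137] / 0.0735 = 0.5216 which rounds to 0.52
d₂ = d₁ − σ√T = 0.5216 − 0.0735 = 0.4481 which rounds to 0.45
e^(−rT) = e^(−0.066·0.1667) = 0.9891
C = 411·N(0.52) − 401·0.9891·N(0.45) = 411·0.6985 − 401·0.9891·0.6736 = 287.0835 − 267.1694 = 19.9141

£19.91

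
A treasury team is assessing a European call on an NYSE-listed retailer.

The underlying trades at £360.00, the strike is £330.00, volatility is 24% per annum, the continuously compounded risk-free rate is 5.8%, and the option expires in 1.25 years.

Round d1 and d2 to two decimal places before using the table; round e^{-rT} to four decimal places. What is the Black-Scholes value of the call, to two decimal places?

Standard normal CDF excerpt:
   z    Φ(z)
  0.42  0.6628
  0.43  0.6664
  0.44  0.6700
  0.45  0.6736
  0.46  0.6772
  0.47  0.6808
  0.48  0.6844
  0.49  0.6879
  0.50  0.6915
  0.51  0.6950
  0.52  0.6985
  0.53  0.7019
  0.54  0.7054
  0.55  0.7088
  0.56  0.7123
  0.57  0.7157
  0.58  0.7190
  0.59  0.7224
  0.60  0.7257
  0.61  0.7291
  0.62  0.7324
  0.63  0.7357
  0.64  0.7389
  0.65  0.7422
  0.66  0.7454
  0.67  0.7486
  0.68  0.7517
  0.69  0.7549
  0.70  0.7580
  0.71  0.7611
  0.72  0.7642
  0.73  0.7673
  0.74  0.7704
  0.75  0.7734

£68.37

T = 1.25;  σ√T = 0.2683
d₁ = [ln(360/330) + (0.058 + ½·0.24²)·1.25] / (σ√T) = (0.0870 + 0.1085) / 0.2683 = 0.7286 which rounds to 0.73
d₂ = 0.7286 − 0.2683 = 0.4603 which rounds to 0.46
exp(−rT) = exp(−0.058·1.25) = 0.9301
C = 360·N(0.73) − 330·0.9301·N(0.46) = 360·0.7673 − 330·0.9301·0.6772 = 276.2280 − 207.8550 = 68.3730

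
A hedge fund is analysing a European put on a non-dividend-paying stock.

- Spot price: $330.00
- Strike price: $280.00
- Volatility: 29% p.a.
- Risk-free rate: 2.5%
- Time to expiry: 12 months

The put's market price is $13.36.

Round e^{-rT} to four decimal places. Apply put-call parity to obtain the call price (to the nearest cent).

e^(−rT) = e^(−0.025·1) = 0.9753
Put-call parity: C − P = S − K·e^(−rT) = 330 − 280·0.9753 = 330 − 273.0840 = 56.9160
C = P + (C − P) = 13.36 + (56.9160) = 70.2760

$70.28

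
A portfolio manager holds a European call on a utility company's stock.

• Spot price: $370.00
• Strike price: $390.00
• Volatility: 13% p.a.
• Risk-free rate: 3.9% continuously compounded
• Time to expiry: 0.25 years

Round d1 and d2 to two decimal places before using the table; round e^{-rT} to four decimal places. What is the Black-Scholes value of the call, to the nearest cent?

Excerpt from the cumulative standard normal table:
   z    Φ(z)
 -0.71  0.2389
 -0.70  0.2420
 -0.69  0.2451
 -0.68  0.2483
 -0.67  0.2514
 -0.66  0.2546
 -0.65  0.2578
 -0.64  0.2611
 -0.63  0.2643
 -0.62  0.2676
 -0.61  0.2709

σ√T = 0.13 × 0.5000 = 0.0650
d₁ = [ln(370/390) + (0.039 + 0.13²/2)·0.25] / 0.0650 = [-0.0526 + 0.0119] / 0.0650 = -0.6274 which rounds to -0.63
d₂ = d₁ − σ√T = -0.6274 − 0.0650 = -0.6924 which rounds to -0.69
exp(−rT) = exp(−0.039·0.25) = 0.9903
C = 370·N(-0.63) − 390·0.9903·N(-0.69) = 370·0.2643 − 390·0.9903·0.2451 = 97.7910 − 94.6618 = 3.1292

$3.13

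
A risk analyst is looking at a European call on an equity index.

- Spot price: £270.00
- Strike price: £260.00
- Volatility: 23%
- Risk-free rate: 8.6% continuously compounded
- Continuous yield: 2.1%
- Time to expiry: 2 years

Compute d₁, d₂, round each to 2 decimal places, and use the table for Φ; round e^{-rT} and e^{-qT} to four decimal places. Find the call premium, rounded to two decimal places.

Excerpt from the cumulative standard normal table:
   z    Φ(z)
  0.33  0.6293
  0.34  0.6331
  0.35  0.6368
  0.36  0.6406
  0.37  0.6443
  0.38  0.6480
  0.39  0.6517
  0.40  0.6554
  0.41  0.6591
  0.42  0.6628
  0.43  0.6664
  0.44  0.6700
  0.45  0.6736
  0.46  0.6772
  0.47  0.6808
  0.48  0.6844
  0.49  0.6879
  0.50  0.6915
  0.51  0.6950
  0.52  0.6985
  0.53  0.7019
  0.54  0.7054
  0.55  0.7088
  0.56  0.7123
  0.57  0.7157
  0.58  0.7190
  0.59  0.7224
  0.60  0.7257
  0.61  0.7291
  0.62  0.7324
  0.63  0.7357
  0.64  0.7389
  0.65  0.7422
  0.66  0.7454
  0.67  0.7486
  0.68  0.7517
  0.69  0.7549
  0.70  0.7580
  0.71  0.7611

£55.21

σ√T = 0.23·√2 = 0.3253
d₁ = [ln(270/260) + (0.086 − 0.021 + 0.23²/2)·2] / 0.3253 = [0.0377 + 0.1829] / 0.3253 = 0.6783 → 0.68
d₂ = d₁ − σ√T = 0.6783 − 0.3253 = 0.3531 → 0.35
exp(−qT) = exp(−0.021·2) = 0.9589;  exp(−rT) = exp(−0.086·2) = 0.8420
N(d₁) = N(0.68) = 0.7517;  N(d₂) = N(0.35) = 0.6368
C = 270·0.9589·0.7517 − 260·0.8420·0.6368 = 194.6174 − 139.4083 = 55.2091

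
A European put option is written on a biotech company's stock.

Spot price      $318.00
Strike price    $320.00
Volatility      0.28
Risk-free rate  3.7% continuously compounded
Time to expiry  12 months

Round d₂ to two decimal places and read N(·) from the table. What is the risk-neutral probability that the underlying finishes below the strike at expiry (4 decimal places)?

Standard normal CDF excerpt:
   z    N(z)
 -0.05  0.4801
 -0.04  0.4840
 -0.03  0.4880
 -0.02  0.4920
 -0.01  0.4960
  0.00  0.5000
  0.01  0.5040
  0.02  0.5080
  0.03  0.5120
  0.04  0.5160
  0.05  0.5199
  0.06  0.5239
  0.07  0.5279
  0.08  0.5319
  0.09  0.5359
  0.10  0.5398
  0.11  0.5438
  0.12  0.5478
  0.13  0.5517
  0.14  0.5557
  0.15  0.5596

T = 1;  σ√T = 0.2800
d₁ = [ln(318/320) + (0.037 + 0.28²/2)·1] / 0.2800 = [-0.0063 + 0.0762] / 0.2800 = 0.2498 which rounds to 0.25
d₂ = d₁ − σ√T = 0.2498 − 0.2800 = -0.0302 which rounds to -0.03
Pr(exercise) under Q = N(−d₂) = N(0.03) = 0.5120

0.5120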